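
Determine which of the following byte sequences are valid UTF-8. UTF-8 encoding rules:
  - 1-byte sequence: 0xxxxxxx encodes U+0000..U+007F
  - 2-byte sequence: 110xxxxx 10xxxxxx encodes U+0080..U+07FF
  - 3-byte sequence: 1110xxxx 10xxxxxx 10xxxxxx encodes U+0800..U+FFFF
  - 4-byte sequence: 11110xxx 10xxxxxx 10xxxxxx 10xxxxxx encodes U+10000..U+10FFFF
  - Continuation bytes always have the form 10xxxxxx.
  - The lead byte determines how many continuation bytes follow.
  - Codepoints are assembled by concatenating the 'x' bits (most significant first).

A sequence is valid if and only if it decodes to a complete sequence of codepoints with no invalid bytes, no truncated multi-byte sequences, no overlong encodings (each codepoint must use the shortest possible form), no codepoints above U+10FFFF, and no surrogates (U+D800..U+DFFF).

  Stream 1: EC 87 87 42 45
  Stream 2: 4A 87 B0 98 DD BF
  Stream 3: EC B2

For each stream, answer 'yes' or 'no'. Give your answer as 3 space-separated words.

Answer: yes no no

Derivation:
Stream 1: decodes cleanly. VALID
Stream 2: error at byte offset 1. INVALID
Stream 3: error at byte offset 2. INVALID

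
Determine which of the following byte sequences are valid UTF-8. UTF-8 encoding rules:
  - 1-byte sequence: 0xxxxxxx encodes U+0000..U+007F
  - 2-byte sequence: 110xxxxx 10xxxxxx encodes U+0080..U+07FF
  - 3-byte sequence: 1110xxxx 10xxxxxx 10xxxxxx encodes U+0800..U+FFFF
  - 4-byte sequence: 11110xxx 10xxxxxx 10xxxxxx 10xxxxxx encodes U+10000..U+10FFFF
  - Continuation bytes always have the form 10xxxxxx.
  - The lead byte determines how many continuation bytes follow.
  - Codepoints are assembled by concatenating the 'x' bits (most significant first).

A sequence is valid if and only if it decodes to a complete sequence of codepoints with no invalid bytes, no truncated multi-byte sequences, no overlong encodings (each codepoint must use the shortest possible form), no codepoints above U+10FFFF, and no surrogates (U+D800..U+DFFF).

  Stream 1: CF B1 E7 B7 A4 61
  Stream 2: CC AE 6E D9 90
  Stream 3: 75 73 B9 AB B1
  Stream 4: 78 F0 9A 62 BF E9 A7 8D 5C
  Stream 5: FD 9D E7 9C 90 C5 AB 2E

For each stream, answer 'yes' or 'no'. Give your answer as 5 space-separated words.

Stream 1: decodes cleanly. VALID
Stream 2: decodes cleanly. VALID
Stream 3: error at byte offset 2. INVALID
Stream 4: error at byte offset 3. INVALID
Stream 5: error at byte offset 0. INVALID

Answer: yes yes no no no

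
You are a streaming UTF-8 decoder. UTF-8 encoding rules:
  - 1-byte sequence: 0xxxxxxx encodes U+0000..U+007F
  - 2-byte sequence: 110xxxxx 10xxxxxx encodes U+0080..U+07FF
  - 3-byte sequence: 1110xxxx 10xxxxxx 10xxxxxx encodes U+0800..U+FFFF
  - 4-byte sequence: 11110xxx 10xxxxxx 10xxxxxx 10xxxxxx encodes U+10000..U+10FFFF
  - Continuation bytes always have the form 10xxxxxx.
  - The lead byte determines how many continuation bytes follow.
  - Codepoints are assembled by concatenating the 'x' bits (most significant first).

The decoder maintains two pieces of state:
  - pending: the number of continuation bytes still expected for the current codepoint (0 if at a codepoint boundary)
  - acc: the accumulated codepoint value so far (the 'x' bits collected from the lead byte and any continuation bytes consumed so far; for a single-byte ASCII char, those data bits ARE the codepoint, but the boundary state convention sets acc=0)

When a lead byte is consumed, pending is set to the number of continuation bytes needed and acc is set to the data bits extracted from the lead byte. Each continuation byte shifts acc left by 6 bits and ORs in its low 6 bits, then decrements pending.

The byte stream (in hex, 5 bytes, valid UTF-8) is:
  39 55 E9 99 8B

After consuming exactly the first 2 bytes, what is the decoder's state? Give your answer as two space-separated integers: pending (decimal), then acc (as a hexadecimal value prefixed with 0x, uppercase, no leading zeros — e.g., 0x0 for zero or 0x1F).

Byte[0]=39: 1-byte. pending=0, acc=0x0
Byte[1]=55: 1-byte. pending=0, acc=0x0

Answer: 0 0x0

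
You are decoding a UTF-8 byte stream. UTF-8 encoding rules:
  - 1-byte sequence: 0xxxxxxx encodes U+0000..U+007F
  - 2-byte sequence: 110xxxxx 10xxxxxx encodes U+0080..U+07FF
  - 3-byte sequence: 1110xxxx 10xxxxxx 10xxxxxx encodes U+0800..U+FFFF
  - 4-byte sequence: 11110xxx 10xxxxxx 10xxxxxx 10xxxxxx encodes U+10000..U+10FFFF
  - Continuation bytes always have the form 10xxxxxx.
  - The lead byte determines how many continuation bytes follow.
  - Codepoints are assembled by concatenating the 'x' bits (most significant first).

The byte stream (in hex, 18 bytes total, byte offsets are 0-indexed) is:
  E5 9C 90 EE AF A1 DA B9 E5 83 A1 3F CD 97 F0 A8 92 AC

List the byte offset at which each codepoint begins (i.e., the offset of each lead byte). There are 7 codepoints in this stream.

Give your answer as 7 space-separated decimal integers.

Answer: 0 3 6 8 11 12 14

Derivation:
Byte[0]=E5: 3-byte lead, need 2 cont bytes. acc=0x5
Byte[1]=9C: continuation. acc=(acc<<6)|0x1C=0x15C
Byte[2]=90: continuation. acc=(acc<<6)|0x10=0x5710
Completed: cp=U+5710 (starts at byte 0)
Byte[3]=EE: 3-byte lead, need 2 cont bytes. acc=0xE
Byte[4]=AF: continuation. acc=(acc<<6)|0x2F=0x3AF
Byte[5]=A1: continuation. acc=(acc<<6)|0x21=0xEBE1
Completed: cp=U+EBE1 (starts at byte 3)
Byte[6]=DA: 2-byte lead, need 1 cont bytes. acc=0x1A
Byte[7]=B9: continuation. acc=(acc<<6)|0x39=0x6B9
Completed: cp=U+06B9 (starts at byte 6)
Byte[8]=E5: 3-byte lead, need 2 cont bytes. acc=0x5
Byte[9]=83: continuation. acc=(acc<<6)|0x03=0x143
Byte[10]=A1: continuation. acc=(acc<<6)|0x21=0x50E1
Completed: cp=U+50E1 (starts at byte 8)
Byte[11]=3F: 1-byte ASCII. cp=U+003F
Byte[12]=CD: 2-byte lead, need 1 cont bytes. acc=0xD
Byte[13]=97: continuation. acc=(acc<<6)|0x17=0x357
Completed: cp=U+0357 (starts at byte 12)
Byte[14]=F0: 4-byte lead, need 3 cont bytes. acc=0x0
Byte[15]=A8: continuation. acc=(acc<<6)|0x28=0x28
Byte[16]=92: continuation. acc=(acc<<6)|0x12=0xA12
Byte[17]=AC: continuation. acc=(acc<<6)|0x2C=0x284AC
Completed: cp=U+284AC (starts at byte 14)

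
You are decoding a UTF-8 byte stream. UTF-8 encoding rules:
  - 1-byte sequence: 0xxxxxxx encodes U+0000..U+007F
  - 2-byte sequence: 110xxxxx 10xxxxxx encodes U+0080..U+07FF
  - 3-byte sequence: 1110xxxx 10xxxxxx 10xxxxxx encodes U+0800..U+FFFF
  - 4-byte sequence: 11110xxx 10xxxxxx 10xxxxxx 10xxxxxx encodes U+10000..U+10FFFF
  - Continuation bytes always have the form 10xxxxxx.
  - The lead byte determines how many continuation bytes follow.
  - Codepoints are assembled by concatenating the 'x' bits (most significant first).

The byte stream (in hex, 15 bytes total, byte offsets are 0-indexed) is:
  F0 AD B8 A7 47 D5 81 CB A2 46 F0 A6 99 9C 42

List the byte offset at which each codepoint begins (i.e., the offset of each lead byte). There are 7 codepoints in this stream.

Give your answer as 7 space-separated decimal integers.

Byte[0]=F0: 4-byte lead, need 3 cont bytes. acc=0x0
Byte[1]=AD: continuation. acc=(acc<<6)|0x2D=0x2D
Byte[2]=B8: continuation. acc=(acc<<6)|0x38=0xB78
Byte[3]=A7: continuation. acc=(acc<<6)|0x27=0x2DE27
Completed: cp=U+2DE27 (starts at byte 0)
Byte[4]=47: 1-byte ASCII. cp=U+0047
Byte[5]=D5: 2-byte lead, need 1 cont bytes. acc=0x15
Byte[6]=81: continuation. acc=(acc<<6)|0x01=0x541
Completed: cp=U+0541 (starts at byte 5)
Byte[7]=CB: 2-byte lead, need 1 cont bytes. acc=0xB
Byte[8]=A2: continuation. acc=(acc<<6)|0x22=0x2E2
Completed: cp=U+02E2 (starts at byte 7)
Byte[9]=46: 1-byte ASCII. cp=U+0046
Byte[10]=F0: 4-byte lead, need 3 cont bytes. acc=0x0
Byte[11]=A6: continuation. acc=(acc<<6)|0x26=0x26
Byte[12]=99: continuation. acc=(acc<<6)|0x19=0x999
Byte[13]=9C: continuation. acc=(acc<<6)|0x1C=0x2665C
Completed: cp=U+2665C (starts at byte 10)
Byte[14]=42: 1-byte ASCII. cp=U+0042

Answer: 0 4 5 7 9 10 14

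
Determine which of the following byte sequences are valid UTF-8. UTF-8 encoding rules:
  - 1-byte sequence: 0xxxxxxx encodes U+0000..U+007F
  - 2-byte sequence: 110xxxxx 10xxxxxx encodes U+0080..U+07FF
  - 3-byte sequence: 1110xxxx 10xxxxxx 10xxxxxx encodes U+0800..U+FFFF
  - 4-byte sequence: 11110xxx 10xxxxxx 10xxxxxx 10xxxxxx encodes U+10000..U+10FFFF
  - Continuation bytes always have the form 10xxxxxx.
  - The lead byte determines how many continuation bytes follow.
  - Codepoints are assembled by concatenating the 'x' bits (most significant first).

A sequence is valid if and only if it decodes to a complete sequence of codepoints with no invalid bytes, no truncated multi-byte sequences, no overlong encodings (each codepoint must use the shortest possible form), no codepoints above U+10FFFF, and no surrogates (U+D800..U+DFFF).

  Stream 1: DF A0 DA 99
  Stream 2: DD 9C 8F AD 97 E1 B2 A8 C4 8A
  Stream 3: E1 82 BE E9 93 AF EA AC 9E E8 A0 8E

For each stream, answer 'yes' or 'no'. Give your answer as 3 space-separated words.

Answer: yes no yes

Derivation:
Stream 1: decodes cleanly. VALID
Stream 2: error at byte offset 2. INVALID
Stream 3: decodes cleanly. VALID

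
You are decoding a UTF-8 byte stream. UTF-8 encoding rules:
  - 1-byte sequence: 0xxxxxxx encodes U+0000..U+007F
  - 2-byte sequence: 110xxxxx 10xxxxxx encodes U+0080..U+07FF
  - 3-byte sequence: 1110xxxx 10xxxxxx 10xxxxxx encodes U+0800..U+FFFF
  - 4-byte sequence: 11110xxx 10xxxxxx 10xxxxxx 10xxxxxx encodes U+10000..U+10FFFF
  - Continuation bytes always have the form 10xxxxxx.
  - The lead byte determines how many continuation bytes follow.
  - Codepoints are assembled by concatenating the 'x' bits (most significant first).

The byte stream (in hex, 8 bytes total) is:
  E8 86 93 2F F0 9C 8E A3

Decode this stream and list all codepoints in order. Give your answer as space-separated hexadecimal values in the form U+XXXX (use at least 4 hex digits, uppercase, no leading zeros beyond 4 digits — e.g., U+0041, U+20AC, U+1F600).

Byte[0]=E8: 3-byte lead, need 2 cont bytes. acc=0x8
Byte[1]=86: continuation. acc=(acc<<6)|0x06=0x206
Byte[2]=93: continuation. acc=(acc<<6)|0x13=0x8193
Completed: cp=U+8193 (starts at byte 0)
Byte[3]=2F: 1-byte ASCII. cp=U+002F
Byte[4]=F0: 4-byte lead, need 3 cont bytes. acc=0x0
Byte[5]=9C: continuation. acc=(acc<<6)|0x1C=0x1C
Byte[6]=8E: continuation. acc=(acc<<6)|0x0E=0x70E
Byte[7]=A3: continuation. acc=(acc<<6)|0x23=0x1C3A3
Completed: cp=U+1C3A3 (starts at byte 4)

Answer: U+8193 U+002F U+1C3A3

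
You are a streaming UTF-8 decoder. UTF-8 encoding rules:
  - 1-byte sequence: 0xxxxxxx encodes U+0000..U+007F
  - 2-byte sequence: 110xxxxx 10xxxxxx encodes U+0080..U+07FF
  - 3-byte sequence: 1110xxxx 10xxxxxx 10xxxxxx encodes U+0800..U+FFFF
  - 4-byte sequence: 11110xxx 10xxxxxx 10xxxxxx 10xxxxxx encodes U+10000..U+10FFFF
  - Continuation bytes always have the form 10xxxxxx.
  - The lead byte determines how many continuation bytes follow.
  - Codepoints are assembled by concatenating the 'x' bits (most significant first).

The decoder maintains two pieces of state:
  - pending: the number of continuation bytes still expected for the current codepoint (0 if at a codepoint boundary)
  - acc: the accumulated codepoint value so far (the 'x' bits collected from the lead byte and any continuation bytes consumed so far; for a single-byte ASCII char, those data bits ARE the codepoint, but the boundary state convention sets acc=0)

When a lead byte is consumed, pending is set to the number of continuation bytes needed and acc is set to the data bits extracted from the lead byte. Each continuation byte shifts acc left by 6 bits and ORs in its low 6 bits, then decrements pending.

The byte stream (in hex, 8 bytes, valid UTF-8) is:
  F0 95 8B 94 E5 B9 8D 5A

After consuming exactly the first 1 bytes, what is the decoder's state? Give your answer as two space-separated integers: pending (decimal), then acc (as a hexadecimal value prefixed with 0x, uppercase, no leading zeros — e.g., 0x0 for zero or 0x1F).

Answer: 3 0x0

Derivation:
Byte[0]=F0: 4-byte lead. pending=3, acc=0x0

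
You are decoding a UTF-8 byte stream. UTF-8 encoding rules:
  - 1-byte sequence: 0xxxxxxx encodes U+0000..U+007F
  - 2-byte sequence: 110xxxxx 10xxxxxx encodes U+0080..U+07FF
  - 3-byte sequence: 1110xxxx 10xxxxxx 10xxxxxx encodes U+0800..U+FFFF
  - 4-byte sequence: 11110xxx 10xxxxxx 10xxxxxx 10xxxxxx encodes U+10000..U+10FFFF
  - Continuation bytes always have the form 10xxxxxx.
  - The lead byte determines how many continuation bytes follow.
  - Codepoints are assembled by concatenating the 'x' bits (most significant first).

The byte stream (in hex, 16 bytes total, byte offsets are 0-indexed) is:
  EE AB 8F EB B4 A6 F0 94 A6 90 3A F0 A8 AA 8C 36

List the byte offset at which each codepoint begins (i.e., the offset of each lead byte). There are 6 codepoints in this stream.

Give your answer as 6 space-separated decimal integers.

Answer: 0 3 6 10 11 15

Derivation:
Byte[0]=EE: 3-byte lead, need 2 cont bytes. acc=0xE
Byte[1]=AB: continuation. acc=(acc<<6)|0x2B=0x3AB
Byte[2]=8F: continuation. acc=(acc<<6)|0x0F=0xEACF
Completed: cp=U+EACF (starts at byte 0)
Byte[3]=EB: 3-byte lead, need 2 cont bytes. acc=0xB
Byte[4]=B4: continuation. acc=(acc<<6)|0x34=0x2F4
Byte[5]=A6: continuation. acc=(acc<<6)|0x26=0xBD26
Completed: cp=U+BD26 (starts at byte 3)
Byte[6]=F0: 4-byte lead, need 3 cont bytes. acc=0x0
Byte[7]=94: continuation. acc=(acc<<6)|0x14=0x14
Byte[8]=A6: continuation. acc=(acc<<6)|0x26=0x526
Byte[9]=90: continuation. acc=(acc<<6)|0x10=0x14990
Completed: cp=U+14990 (starts at byte 6)
Byte[10]=3A: 1-byte ASCII. cp=U+003A
Byte[11]=F0: 4-byte lead, need 3 cont bytes. acc=0x0
Byte[12]=A8: continuation. acc=(acc<<6)|0x28=0x28
Byte[13]=AA: continuation. acc=(acc<<6)|0x2A=0xA2A
Byte[14]=8C: continuation. acc=(acc<<6)|0x0C=0x28A8C
Completed: cp=U+28A8C (starts at byte 11)
Byte[15]=36: 1-byte ASCII. cp=U+0036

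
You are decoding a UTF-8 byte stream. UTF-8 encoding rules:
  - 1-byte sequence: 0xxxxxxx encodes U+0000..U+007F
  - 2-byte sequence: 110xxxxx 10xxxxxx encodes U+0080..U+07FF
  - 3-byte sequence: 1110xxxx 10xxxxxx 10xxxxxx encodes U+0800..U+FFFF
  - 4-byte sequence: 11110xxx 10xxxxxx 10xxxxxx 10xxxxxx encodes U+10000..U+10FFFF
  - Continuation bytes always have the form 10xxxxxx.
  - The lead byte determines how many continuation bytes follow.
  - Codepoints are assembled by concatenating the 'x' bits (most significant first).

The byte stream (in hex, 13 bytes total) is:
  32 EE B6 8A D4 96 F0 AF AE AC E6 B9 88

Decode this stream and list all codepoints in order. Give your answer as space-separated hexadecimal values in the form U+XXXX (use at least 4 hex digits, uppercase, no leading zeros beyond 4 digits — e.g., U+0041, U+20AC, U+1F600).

Answer: U+0032 U+ED8A U+0516 U+2FBAC U+6E48

Derivation:
Byte[0]=32: 1-byte ASCII. cp=U+0032
Byte[1]=EE: 3-byte lead, need 2 cont bytes. acc=0xE
Byte[2]=B6: continuation. acc=(acc<<6)|0x36=0x3B6
Byte[3]=8A: continuation. acc=(acc<<6)|0x0A=0xED8A
Completed: cp=U+ED8A (starts at byte 1)
Byte[4]=D4: 2-byte lead, need 1 cont bytes. acc=0x14
Byte[5]=96: continuation. acc=(acc<<6)|0x16=0x516
Completed: cp=U+0516 (starts at byte 4)
Byte[6]=F0: 4-byte lead, need 3 cont bytes. acc=0x0
Byte[7]=AF: continuation. acc=(acc<<6)|0x2F=0x2F
Byte[8]=AE: continuation. acc=(acc<<6)|0x2E=0xBEE
Byte[9]=AC: continuation. acc=(acc<<6)|0x2C=0x2FBAC
Completed: cp=U+2FBAC (starts at byte 6)
Byte[10]=E6: 3-byte lead, need 2 cont bytes. acc=0x6
Byte[11]=B9: continuation. acc=(acc<<6)|0x39=0x1B9
Byte[12]=88: continuation. acc=(acc<<6)|0x08=0x6E48
Completed: cp=U+6E48 (starts at byte 10)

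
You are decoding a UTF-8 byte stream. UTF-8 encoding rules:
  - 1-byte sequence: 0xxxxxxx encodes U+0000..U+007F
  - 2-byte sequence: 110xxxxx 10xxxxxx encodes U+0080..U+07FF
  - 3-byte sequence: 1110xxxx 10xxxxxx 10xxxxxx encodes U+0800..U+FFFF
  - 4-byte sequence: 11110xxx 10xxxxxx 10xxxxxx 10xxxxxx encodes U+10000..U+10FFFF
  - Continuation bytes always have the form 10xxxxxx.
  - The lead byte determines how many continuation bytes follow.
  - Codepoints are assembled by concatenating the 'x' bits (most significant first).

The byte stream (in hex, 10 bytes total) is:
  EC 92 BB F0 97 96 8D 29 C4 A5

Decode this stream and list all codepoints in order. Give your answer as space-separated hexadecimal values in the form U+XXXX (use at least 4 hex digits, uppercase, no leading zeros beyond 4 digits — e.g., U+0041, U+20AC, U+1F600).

Answer: U+C4BB U+1758D U+0029 U+0125

Derivation:
Byte[0]=EC: 3-byte lead, need 2 cont bytes. acc=0xC
Byte[1]=92: continuation. acc=(acc<<6)|0x12=0x312
Byte[2]=BB: continuation. acc=(acc<<6)|0x3B=0xC4BB
Completed: cp=U+C4BB (starts at byte 0)
Byte[3]=F0: 4-byte lead, need 3 cont bytes. acc=0x0
Byte[4]=97: continuation. acc=(acc<<6)|0x17=0x17
Byte[5]=96: continuation. acc=(acc<<6)|0x16=0x5D6
Byte[6]=8D: continuation. acc=(acc<<6)|0x0D=0x1758D
Completed: cp=U+1758D (starts at byte 3)
Byte[7]=29: 1-byte ASCII. cp=U+0029
Byte[8]=C4: 2-byte lead, need 1 cont bytes. acc=0x4
Byte[9]=A5: continuation. acc=(acc<<6)|0x25=0x125
Completed: cp=U+0125 (starts at byte 8)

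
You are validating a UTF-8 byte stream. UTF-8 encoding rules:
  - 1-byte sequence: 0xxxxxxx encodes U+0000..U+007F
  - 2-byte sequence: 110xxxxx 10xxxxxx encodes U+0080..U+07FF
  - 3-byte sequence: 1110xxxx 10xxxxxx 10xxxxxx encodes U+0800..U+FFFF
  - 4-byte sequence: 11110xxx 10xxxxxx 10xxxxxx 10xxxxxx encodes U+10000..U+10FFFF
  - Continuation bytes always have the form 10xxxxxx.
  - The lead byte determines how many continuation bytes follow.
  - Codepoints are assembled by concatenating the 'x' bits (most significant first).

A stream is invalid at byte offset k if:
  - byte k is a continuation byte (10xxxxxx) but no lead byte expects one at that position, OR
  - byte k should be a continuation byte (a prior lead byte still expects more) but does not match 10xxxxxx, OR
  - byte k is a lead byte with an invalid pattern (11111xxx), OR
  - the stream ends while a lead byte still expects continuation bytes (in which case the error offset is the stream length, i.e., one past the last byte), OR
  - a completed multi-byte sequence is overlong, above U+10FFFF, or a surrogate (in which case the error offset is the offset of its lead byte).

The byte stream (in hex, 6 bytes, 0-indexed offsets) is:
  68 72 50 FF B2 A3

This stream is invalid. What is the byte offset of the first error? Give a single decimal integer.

Byte[0]=68: 1-byte ASCII. cp=U+0068
Byte[1]=72: 1-byte ASCII. cp=U+0072
Byte[2]=50: 1-byte ASCII. cp=U+0050
Byte[3]=FF: INVALID lead byte (not 0xxx/110x/1110/11110)

Answer: 3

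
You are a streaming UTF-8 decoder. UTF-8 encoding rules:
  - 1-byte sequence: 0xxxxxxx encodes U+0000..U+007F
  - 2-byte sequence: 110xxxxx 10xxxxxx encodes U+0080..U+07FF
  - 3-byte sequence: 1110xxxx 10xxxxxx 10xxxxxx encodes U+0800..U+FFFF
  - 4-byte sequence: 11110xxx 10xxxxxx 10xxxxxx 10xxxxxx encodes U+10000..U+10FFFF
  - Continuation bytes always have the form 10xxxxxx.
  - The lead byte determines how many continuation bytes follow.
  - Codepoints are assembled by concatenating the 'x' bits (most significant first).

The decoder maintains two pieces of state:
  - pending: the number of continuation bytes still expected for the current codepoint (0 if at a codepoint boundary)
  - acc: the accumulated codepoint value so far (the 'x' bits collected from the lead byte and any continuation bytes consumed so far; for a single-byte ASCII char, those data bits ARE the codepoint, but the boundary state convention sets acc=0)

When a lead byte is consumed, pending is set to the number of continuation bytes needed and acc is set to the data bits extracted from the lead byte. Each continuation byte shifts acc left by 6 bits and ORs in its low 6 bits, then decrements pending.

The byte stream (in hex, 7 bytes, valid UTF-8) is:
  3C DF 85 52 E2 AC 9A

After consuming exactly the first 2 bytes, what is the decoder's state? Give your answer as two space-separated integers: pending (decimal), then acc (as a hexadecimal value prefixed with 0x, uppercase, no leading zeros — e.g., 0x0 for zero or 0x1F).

Answer: 1 0x1F

Derivation:
Byte[0]=3C: 1-byte. pending=0, acc=0x0
Byte[1]=DF: 2-byte lead. pending=1, acc=0x1F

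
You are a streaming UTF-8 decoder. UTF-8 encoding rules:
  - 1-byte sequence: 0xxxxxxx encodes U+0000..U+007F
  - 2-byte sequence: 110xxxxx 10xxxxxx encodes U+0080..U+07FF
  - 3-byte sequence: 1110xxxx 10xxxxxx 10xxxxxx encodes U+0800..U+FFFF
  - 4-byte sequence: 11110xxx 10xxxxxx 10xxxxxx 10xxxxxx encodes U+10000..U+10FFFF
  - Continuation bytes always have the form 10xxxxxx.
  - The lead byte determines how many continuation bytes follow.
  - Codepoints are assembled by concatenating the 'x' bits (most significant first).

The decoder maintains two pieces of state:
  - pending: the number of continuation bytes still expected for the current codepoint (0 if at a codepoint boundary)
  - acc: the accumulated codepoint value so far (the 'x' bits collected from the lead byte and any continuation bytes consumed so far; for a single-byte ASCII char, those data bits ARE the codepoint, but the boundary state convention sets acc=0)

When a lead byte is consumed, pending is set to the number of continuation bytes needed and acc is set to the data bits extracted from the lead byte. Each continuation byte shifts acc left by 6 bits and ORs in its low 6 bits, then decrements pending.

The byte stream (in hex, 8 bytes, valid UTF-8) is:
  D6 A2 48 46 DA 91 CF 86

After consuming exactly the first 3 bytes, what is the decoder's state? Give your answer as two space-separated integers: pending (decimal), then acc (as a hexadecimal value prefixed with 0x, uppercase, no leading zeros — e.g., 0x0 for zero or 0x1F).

Answer: 0 0x0

Derivation:
Byte[0]=D6: 2-byte lead. pending=1, acc=0x16
Byte[1]=A2: continuation. acc=(acc<<6)|0x22=0x5A2, pending=0
Byte[2]=48: 1-byte. pending=0, acc=0x0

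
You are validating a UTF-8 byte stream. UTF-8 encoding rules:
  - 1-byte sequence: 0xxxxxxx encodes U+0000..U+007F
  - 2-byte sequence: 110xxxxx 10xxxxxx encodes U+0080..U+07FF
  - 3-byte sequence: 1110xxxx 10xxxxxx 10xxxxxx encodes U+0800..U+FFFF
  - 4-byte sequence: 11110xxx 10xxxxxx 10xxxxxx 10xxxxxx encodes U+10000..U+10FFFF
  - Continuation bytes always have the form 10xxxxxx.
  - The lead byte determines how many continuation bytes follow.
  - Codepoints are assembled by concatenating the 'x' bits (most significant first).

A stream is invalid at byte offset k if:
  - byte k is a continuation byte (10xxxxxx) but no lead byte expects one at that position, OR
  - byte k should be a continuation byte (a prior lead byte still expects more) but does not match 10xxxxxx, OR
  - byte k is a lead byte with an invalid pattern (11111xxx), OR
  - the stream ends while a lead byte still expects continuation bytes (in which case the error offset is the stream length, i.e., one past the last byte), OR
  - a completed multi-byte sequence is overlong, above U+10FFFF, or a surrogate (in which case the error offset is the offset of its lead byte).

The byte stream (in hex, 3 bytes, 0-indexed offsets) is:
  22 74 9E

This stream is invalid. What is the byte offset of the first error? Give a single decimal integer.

Answer: 2

Derivation:
Byte[0]=22: 1-byte ASCII. cp=U+0022
Byte[1]=74: 1-byte ASCII. cp=U+0074
Byte[2]=9E: INVALID lead byte (not 0xxx/110x/1110/11110)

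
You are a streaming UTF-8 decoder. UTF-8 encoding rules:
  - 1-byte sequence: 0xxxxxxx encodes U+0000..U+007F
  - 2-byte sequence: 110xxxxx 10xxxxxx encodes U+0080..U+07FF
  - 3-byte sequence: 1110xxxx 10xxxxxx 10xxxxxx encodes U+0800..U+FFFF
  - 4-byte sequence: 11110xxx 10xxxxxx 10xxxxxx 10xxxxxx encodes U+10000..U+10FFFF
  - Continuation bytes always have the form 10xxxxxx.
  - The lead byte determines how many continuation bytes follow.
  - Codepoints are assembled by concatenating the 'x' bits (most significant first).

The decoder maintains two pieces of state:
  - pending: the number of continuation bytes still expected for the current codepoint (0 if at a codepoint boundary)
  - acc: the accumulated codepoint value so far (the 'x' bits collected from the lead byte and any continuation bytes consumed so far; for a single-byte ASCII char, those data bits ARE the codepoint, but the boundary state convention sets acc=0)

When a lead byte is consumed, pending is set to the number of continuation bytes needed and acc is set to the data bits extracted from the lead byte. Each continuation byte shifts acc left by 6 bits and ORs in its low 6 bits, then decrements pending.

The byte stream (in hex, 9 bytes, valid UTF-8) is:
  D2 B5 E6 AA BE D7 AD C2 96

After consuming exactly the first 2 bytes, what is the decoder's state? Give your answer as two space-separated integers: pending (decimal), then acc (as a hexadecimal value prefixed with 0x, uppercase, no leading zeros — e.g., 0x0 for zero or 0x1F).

Answer: 0 0x4B5

Derivation:
Byte[0]=D2: 2-byte lead. pending=1, acc=0x12
Byte[1]=B5: continuation. acc=(acc<<6)|0x35=0x4B5, pending=0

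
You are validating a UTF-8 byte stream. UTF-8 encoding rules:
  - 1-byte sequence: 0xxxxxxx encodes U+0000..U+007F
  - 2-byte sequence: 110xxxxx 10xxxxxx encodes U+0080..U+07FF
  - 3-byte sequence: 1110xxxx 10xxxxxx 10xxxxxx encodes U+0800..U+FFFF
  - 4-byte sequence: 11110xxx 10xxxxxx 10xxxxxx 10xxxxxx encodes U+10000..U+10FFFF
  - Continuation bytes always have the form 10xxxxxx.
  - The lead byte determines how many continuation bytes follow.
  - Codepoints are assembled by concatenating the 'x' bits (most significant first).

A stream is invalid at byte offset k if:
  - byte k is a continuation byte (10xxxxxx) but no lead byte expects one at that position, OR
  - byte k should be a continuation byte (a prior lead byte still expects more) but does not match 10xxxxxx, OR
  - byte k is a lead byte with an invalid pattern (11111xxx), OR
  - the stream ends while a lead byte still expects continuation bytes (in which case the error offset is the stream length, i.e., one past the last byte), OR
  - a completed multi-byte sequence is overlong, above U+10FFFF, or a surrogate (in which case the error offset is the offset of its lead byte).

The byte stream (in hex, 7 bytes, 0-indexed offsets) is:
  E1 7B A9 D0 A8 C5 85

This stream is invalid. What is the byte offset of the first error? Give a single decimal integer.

Answer: 1

Derivation:
Byte[0]=E1: 3-byte lead, need 2 cont bytes. acc=0x1
Byte[1]=7B: expected 10xxxxxx continuation. INVALID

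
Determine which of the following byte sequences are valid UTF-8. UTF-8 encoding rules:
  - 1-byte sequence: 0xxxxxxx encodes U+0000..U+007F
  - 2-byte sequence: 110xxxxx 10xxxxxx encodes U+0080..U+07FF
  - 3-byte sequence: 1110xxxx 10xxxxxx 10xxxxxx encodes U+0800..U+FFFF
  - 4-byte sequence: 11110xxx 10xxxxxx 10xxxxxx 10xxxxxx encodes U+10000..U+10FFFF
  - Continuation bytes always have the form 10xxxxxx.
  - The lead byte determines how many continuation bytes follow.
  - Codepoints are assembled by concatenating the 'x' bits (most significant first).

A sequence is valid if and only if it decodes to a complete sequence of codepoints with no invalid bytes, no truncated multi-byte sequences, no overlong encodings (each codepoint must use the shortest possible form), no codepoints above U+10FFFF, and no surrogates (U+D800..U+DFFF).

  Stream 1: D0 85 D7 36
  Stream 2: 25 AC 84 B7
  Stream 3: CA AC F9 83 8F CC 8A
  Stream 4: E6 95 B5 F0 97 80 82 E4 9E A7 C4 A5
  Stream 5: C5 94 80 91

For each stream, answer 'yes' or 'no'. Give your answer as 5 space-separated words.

Answer: no no no yes no

Derivation:
Stream 1: error at byte offset 3. INVALID
Stream 2: error at byte offset 1. INVALID
Stream 3: error at byte offset 2. INVALID
Stream 4: decodes cleanly. VALID
Stream 5: error at byte offset 2. INVALID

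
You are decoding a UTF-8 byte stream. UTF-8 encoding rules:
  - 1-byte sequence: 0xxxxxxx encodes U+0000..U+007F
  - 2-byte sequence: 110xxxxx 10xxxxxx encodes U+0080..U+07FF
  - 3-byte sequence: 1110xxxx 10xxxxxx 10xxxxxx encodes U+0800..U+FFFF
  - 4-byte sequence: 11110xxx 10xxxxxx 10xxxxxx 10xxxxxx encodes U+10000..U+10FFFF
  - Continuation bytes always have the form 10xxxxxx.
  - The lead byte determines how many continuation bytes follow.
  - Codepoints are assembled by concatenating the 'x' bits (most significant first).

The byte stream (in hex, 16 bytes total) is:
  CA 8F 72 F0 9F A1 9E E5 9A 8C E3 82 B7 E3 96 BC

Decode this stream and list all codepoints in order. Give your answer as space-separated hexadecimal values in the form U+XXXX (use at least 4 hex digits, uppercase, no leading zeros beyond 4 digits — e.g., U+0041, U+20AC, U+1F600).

Answer: U+028F U+0072 U+1F85E U+568C U+30B7 U+35BC

Derivation:
Byte[0]=CA: 2-byte lead, need 1 cont bytes. acc=0xA
Byte[1]=8F: continuation. acc=(acc<<6)|0x0F=0x28F
Completed: cp=U+028F (starts at byte 0)
Byte[2]=72: 1-byte ASCII. cp=U+0072
Byte[3]=F0: 4-byte lead, need 3 cont bytes. acc=0x0
Byte[4]=9F: continuation. acc=(acc<<6)|0x1F=0x1F
Byte[5]=A1: continuation. acc=(acc<<6)|0x21=0x7E1
Byte[6]=9E: continuation. acc=(acc<<6)|0x1E=0x1F85E
Completed: cp=U+1F85E (starts at byte 3)
Byte[7]=E5: 3-byte lead, need 2 cont bytes. acc=0x5
Byte[8]=9A: continuation. acc=(acc<<6)|0x1A=0x15A
Byte[9]=8C: continuation. acc=(acc<<6)|0x0C=0x568C
Completed: cp=U+568C (starts at byte 7)
Byte[10]=E3: 3-byte lead, need 2 cont bytes. acc=0x3
Byte[11]=82: continuation. acc=(acc<<6)|0x02=0xC2
Byte[12]=B7: continuation. acc=(acc<<6)|0x37=0x30B7
Completed: cp=U+30B7 (starts at byte 10)
Byte[13]=E3: 3-byte lead, need 2 cont bytes. acc=0x3
Byte[14]=96: continuation. acc=(acc<<6)|0x16=0xD6
Byte[15]=BC: continuation. acc=(acc<<6)|0x3C=0x35BC
Completed: cp=U+35BC (starts at byte 13)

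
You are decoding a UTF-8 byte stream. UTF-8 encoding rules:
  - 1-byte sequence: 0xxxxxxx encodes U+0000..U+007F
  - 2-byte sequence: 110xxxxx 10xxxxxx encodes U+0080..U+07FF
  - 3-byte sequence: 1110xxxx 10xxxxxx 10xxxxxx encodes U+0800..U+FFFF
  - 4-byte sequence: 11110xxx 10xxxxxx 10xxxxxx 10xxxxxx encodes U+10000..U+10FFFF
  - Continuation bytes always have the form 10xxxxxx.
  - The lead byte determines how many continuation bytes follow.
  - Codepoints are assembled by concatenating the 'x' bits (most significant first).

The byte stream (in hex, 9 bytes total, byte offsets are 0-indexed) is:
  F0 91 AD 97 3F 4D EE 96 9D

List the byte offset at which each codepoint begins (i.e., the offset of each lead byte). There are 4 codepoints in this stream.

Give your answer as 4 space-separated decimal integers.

Byte[0]=F0: 4-byte lead, need 3 cont bytes. acc=0x0
Byte[1]=91: continuation. acc=(acc<<6)|0x11=0x11
Byte[2]=AD: continuation. acc=(acc<<6)|0x2D=0x46D
Byte[3]=97: continuation. acc=(acc<<6)|0x17=0x11B57
Completed: cp=U+11B57 (starts at byte 0)
Byte[4]=3F: 1-byte ASCII. cp=U+003F
Byte[5]=4D: 1-byte ASCII. cp=U+004D
Byte[6]=EE: 3-byte lead, need 2 cont bytes. acc=0xE
Byte[7]=96: continuation. acc=(acc<<6)|0x16=0x396
Byte[8]=9D: continuation. acc=(acc<<6)|0x1D=0xE59D
Completed: cp=U+E59D (starts at byte 6)

Answer: 0 4 5 6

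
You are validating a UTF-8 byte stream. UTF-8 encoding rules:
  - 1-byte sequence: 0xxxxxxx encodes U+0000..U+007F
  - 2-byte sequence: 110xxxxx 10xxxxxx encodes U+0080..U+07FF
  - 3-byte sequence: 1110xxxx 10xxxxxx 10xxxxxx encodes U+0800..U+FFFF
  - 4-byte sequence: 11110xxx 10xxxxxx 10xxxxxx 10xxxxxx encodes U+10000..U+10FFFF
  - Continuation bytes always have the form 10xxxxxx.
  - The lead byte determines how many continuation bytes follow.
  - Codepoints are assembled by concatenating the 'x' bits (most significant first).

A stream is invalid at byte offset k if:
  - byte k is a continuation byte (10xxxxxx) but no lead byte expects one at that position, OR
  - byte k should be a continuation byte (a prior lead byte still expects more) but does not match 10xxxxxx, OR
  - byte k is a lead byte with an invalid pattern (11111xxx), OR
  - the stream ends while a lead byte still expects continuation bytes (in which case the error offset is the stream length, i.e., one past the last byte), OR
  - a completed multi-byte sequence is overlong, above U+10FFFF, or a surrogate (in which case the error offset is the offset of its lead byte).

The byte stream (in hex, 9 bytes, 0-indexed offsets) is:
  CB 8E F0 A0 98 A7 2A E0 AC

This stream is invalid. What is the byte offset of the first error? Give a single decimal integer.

Answer: 9

Derivation:
Byte[0]=CB: 2-byte lead, need 1 cont bytes. acc=0xB
Byte[1]=8E: continuation. acc=(acc<<6)|0x0E=0x2CE
Completed: cp=U+02CE (starts at byte 0)
Byte[2]=F0: 4-byte lead, need 3 cont bytes. acc=0x0
Byte[3]=A0: continuation. acc=(acc<<6)|0x20=0x20
Byte[4]=98: continuation. acc=(acc<<6)|0x18=0x818
Byte[5]=A7: continuation. acc=(acc<<6)|0x27=0x20627
Completed: cp=U+20627 (starts at byte 2)
Byte[6]=2A: 1-byte ASCII. cp=U+002A
Byte[7]=E0: 3-byte lead, need 2 cont bytes. acc=0x0
Byte[8]=AC: continuation. acc=(acc<<6)|0x2C=0x2C
Byte[9]: stream ended, expected continuation. INVALID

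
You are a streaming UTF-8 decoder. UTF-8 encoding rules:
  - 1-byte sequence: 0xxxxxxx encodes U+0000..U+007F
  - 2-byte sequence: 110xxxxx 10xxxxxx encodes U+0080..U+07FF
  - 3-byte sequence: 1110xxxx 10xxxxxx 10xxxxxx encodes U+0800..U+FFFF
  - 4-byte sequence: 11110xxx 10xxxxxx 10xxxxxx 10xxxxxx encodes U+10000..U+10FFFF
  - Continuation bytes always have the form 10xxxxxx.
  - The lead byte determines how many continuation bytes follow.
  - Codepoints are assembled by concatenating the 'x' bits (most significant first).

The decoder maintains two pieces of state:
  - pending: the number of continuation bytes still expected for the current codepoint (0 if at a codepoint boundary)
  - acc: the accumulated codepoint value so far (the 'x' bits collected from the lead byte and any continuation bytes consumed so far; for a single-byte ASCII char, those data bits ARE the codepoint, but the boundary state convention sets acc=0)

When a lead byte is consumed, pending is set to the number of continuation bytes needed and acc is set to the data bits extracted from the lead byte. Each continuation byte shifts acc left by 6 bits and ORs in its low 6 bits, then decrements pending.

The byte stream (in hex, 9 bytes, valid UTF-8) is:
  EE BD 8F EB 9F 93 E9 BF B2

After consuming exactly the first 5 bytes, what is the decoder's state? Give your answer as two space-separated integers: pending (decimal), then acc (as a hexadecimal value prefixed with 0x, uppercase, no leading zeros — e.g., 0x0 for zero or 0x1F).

Answer: 1 0x2DF

Derivation:
Byte[0]=EE: 3-byte lead. pending=2, acc=0xE
Byte[1]=BD: continuation. acc=(acc<<6)|0x3D=0x3BD, pending=1
Byte[2]=8F: continuation. acc=(acc<<6)|0x0F=0xEF4F, pending=0
Byte[3]=EB: 3-byte lead. pending=2, acc=0xB
Byte[4]=9F: continuation. acc=(acc<<6)|0x1F=0x2DF, pending=1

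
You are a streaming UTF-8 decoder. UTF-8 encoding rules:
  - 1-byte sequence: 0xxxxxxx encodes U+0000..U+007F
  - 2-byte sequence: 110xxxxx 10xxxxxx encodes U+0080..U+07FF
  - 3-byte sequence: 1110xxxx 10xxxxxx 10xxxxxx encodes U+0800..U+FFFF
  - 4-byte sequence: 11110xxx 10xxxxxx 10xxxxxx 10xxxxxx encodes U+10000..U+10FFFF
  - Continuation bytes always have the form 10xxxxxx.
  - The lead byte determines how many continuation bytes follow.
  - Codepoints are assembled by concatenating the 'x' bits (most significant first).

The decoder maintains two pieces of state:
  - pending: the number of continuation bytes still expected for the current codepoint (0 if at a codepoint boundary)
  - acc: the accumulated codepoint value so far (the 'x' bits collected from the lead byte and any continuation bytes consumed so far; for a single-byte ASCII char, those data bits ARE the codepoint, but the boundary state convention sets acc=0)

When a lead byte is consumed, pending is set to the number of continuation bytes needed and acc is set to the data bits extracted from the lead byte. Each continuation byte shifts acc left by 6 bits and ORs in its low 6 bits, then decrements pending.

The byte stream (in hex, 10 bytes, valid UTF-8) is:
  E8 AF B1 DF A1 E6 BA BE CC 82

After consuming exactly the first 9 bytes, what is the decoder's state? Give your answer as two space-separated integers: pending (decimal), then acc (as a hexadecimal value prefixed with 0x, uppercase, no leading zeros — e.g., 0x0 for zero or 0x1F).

Answer: 1 0xC

Derivation:
Byte[0]=E8: 3-byte lead. pending=2, acc=0x8
Byte[1]=AF: continuation. acc=(acc<<6)|0x2F=0x22F, pending=1
Byte[2]=B1: continuation. acc=(acc<<6)|0x31=0x8BF1, pending=0
Byte[3]=DF: 2-byte lead. pending=1, acc=0x1F
Byte[4]=A1: continuation. acc=(acc<<6)|0x21=0x7E1, pending=0
Byte[5]=E6: 3-byte lead. pending=2, acc=0x6
Byte[6]=BA: continuation. acc=(acc<<6)|0x3A=0x1BA, pending=1
Byte[7]=BE: continuation. acc=(acc<<6)|0x3E=0x6EBE, pending=0
Byte[8]=CC: 2-byte lead. pending=1, acc=0xC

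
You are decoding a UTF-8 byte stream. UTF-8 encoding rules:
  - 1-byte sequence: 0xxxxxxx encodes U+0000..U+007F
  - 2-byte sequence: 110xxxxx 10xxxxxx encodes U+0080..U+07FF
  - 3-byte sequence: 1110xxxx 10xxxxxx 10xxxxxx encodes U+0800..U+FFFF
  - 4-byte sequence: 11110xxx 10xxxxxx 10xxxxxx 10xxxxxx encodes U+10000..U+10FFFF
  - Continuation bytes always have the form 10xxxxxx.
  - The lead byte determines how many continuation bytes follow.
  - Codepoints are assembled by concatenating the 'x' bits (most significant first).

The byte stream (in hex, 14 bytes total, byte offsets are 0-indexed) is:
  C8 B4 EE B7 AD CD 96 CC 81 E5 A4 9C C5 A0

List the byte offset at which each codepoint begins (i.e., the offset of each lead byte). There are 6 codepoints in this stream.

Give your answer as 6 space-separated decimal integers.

Answer: 0 2 5 7 9 12

Derivation:
Byte[0]=C8: 2-byte lead, need 1 cont bytes. acc=0x8
Byte[1]=B4: continuation. acc=(acc<<6)|0x34=0x234
Completed: cp=U+0234 (starts at byte 0)
Byte[2]=EE: 3-byte lead, need 2 cont bytes. acc=0xE
Byte[3]=B7: continuation. acc=(acc<<6)|0x37=0x3B7
Byte[4]=AD: continuation. acc=(acc<<6)|0x2D=0xEDED
Completed: cp=U+EDED (starts at byte 2)
Byte[5]=CD: 2-byte lead, need 1 cont bytes. acc=0xD
Byte[6]=96: continuation. acc=(acc<<6)|0x16=0x356
Completed: cp=U+0356 (starts at byte 5)
Byte[7]=CC: 2-byte lead, need 1 cont bytes. acc=0xC
Byte[8]=81: continuation. acc=(acc<<6)|0x01=0x301
Completed: cp=U+0301 (starts at byte 7)
Byte[9]=E5: 3-byte lead, need 2 cont bytes. acc=0x5
Byte[10]=A4: continuation. acc=(acc<<6)|0x24=0x164
Byte[11]=9C: continuation. acc=(acc<<6)|0x1C=0x591C
Completed: cp=U+591C (starts at byte 9)
Byte[12]=C5: 2-byte lead, need 1 cont bytes. acc=0x5
Byte[13]=A0: continuation. acc=(acc<<6)|0x20=0x160
Completed: cp=U+0160 (starts at byte 12)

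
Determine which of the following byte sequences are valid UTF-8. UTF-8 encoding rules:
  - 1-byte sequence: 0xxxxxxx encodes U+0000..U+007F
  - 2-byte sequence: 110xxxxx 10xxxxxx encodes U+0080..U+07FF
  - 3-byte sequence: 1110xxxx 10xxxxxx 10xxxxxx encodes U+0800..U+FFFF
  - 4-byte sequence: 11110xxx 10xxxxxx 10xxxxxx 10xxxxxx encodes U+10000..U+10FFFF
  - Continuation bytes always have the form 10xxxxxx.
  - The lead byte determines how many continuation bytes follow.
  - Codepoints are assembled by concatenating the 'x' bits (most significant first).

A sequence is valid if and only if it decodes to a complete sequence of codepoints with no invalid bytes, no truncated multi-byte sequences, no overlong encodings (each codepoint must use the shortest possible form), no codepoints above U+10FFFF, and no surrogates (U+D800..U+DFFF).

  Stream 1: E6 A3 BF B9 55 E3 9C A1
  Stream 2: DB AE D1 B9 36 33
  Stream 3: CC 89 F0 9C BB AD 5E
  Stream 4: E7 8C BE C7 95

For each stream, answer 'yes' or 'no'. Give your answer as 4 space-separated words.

Stream 1: error at byte offset 3. INVALID
Stream 2: decodes cleanly. VALID
Stream 3: decodes cleanly. VALID
Stream 4: decodes cleanly. VALID

Answer: no yes yes yes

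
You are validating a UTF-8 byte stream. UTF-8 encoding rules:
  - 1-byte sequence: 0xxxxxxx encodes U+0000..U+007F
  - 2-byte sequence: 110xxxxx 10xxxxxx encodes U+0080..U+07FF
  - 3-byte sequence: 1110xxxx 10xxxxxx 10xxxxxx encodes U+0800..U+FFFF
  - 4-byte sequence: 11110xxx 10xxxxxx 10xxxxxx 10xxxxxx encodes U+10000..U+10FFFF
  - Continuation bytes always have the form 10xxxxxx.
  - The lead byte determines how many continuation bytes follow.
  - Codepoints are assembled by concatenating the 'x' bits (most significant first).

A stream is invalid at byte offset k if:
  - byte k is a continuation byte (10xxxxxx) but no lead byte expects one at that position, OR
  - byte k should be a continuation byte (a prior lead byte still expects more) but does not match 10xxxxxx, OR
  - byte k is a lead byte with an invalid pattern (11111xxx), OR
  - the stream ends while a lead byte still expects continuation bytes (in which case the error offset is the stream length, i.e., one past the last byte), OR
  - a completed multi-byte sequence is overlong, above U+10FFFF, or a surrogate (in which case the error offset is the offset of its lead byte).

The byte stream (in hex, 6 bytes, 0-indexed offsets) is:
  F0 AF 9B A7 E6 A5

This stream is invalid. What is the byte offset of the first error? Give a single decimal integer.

Byte[0]=F0: 4-byte lead, need 3 cont bytes. acc=0x0
Byte[1]=AF: continuation. acc=(acc<<6)|0x2F=0x2F
Byte[2]=9B: continuation. acc=(acc<<6)|0x1B=0xBDB
Byte[3]=A7: continuation. acc=(acc<<6)|0x27=0x2F6E7
Completed: cp=U+2F6E7 (starts at byte 0)
Byte[4]=E6: 3-byte lead, need 2 cont bytes. acc=0x6
Byte[5]=A5: continuation. acc=(acc<<6)|0x25=0x1A5
Byte[6]: stream ended, expected continuation. INVALID

Answer: 6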